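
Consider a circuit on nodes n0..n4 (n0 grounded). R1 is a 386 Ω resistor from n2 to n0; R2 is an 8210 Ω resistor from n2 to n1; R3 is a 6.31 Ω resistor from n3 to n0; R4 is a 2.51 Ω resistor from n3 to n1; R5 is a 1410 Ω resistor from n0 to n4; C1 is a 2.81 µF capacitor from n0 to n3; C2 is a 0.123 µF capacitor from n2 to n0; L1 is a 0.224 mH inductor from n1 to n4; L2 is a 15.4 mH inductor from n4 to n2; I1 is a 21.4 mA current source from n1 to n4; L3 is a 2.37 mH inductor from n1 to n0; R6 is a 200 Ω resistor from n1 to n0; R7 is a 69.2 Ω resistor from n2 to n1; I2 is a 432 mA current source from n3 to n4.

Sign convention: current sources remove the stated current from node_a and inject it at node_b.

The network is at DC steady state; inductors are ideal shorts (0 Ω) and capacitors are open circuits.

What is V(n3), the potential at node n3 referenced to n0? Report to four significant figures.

-0.7757 V

MNA unknowns: 4 node voltages V₁..V_4 plus 3 source currents (L1, L2, L3)
R1: Y=0.002591 on G[2,0]
R2: Y=0.0001218 on G[2,1]
R3: Y=0.1585 on G[3,0]
R4: Y=0.3984 on G[3,1]
R5: Y=0.0007092 on G[0,4]
C1: Y=0.000 on G[0,3]
C2: Y=0.000 on G[2,0]
L1: row V1−V4=0, i_L1 at 1,4
L2: row V4−V2=0, i_L2 at 4,2
I1: z[1]−=0.0214, z[4]+=0.0214
L3: row V1−V0=0, i_L3 at 1,0
R6: Y=0.005000 on G[1,0]
R7: Y=0.01445 on G[2,1]
I2: z[3]−=0.432, z[4]+=0.432
solve → V1=0.000, V2=0.000, V3=-0.7757, V4=0.000
aux → i_L1=-0.4534, i_L2=0.000, i_L3=0.1229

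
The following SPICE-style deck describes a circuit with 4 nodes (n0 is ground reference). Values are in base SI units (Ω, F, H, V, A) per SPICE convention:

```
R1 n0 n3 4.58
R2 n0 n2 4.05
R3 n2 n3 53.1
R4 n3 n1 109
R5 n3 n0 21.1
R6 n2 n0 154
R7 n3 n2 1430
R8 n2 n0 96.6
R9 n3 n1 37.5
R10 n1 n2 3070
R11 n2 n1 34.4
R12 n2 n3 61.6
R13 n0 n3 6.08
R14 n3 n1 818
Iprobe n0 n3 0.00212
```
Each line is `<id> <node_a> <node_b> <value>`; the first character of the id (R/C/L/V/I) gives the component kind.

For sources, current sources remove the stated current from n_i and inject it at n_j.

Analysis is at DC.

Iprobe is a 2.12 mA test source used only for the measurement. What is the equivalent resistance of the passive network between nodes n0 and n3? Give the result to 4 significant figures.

MNA unknowns: 3 node voltages V₁..V_3
R1: Y=0.2183 on G[0,3]
R2: Y=0.2469 on G[0,2]
R3: Y=0.01883 on G[2,3]
R4: Y=0.009174 on G[3,1]
R5: Y=0.04739 on G[3,0]
R6: Y=0.006494 on G[2,0]
R7: Y=0.0006993 on G[3,2]
R8: Y=0.01035 on G[2,0]
R9: Y=0.02667 on G[3,1]
R10: Y=0.0003257 on G[1,2]
R11: Y=0.02907 on G[2,1]
R12: Y=0.01623 on G[2,3]
R13: Y=0.1645 on G[0,3]
R14: Y=0.001222 on G[3,1]
Iprobe: z[0]−=0.00212, z[3]+=0.00212
solve → V1=0.002822, V2=0.0007388, V3=0.004475

R_eq = 2.111 Ω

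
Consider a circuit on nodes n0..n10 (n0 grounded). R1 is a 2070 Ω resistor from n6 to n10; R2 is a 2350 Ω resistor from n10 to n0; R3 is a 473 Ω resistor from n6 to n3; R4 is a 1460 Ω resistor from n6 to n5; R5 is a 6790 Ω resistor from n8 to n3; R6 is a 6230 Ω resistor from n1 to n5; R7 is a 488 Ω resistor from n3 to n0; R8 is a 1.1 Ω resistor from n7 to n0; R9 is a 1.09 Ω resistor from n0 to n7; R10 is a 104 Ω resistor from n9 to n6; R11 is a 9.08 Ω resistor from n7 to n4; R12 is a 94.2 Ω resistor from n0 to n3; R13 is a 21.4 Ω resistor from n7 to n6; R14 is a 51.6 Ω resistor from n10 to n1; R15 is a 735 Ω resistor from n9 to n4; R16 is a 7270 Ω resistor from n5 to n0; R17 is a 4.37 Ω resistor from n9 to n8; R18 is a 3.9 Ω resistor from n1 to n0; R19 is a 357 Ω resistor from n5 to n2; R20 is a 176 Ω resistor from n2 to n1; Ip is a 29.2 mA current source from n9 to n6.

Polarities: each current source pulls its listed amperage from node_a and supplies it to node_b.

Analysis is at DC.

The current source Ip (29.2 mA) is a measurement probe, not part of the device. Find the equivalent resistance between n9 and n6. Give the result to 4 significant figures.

R_eq = 90.39 Ω

Element admittances at DC:
  Y(R1) = 0.0004831 S between n6,n10
  Y(R2) = 0.0004255 S between n10,n0
  Y(R3) = 0.002114 S between n6,n3
  Y(R4) = 0.0006849 S between n6,n5
  Y(R5) = 0.0001473 S between n8,n3
  Y(R6) = 0.0001605 S between n1,n5
  Y(R7) = 0.002049 S between n3,n0
  Y(R8) = 0.9091 S between n7,n0
  Y(R9) = 0.9174 S between n0,n7
  Y(R10) = 0.009615 S between n9,n6
  Y(R11) = 0.1101 S between n7,n4
  Y(R12) = 0.01062 S between n0,n3
  Y(R13) = 0.04673 S between n7,n6
  Y(R14) = 0.01938 S between n10,n1
  Y(R15) = 0.001361 S between n9,n4
  Y(R16) = 0.0001376 S between n5,n0
  Y(R17) = 0.2288 S between n9,n8
  Y(R18) = 0.2564 S between n1,n0
  Y(R19) = 0.002801 S between n5,n2
  Y(R20) = 0.005682 S between n2,n1
  Ip: injects 0.0292 A into n6 (from n9)
Assemble and solve the 10×10 MNA system:
  V(n1)=0.0002802  V(n2)=0.006274  V(n3)=-0.01450  V(n4)=-0.03122  V(n5)=0.01843  V(n6)=0.07610  V(n7)=5.932e-05  V(n8)=-2.562  V(n9)=-2.563  V(n10)=0.002080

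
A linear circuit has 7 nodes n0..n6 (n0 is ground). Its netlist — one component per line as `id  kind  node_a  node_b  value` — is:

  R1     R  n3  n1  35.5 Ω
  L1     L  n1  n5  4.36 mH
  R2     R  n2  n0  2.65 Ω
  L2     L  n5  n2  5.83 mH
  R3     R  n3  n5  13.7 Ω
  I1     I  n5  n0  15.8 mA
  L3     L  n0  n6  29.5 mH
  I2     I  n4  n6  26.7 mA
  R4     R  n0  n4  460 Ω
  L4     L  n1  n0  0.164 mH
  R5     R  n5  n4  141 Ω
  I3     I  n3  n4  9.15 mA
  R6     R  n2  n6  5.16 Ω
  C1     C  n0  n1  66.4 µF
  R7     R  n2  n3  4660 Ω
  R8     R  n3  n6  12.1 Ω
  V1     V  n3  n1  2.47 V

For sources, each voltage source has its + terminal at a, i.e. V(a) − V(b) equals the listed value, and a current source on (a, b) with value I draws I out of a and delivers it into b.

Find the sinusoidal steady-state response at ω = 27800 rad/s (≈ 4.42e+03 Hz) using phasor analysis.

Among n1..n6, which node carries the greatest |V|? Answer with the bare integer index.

3

Apply KCL at each of the 6 non-ground nodes and solve the resulting linear system.
Node n1: branches {R1, L1, L4, C1, V1} → V_1 = 0.002027+0.09720j
Node n2: branches {R2, L2, R6, R7} → V_2 = 0.3793-0.007118j
Node n3: branches {R1, R3, I3, R7, R8, V1} → V_3 = 2.472+0.09720j
Node n4: branches {I2, R4, R5, I3} → V_4 = -0.4011+0.3369j
Node n5: branches {L1, L2, R3, I1, R5} → V_5 = 1.950+0.4402j
Node n6: branches {L3, I2, R6, R8} → V_6 = 1.101+0.02893j
Source currents: i(V1)=-0.2305+0.01937j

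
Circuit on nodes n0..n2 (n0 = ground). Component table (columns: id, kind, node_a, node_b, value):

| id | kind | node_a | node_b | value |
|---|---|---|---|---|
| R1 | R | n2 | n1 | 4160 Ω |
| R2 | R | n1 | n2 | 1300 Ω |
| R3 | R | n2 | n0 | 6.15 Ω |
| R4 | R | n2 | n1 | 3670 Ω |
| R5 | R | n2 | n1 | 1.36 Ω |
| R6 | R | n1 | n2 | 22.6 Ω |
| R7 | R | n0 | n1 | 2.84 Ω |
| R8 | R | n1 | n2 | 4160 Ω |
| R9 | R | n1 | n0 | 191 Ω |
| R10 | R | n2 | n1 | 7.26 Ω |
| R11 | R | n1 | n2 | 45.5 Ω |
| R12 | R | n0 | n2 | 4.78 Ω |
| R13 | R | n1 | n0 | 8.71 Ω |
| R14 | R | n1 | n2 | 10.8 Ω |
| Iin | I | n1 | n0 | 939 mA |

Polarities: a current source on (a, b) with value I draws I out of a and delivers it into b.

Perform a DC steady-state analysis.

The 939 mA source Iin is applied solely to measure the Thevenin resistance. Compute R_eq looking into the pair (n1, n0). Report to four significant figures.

Apply KCL at each of the 2 non-ground nodes and solve the resulting linear system.
Node n1: branches {R1, R2, R4, R5, R6, R7, R8, R9, R10, R11, R13, R14, Iin} → V_1 = -1.259
Node n2: branches {R1, R2, R3, R4, R5, R6, R8, R10, R11, R12, R14} → V_2 = -0.9262

R_eq = 1.341 Ω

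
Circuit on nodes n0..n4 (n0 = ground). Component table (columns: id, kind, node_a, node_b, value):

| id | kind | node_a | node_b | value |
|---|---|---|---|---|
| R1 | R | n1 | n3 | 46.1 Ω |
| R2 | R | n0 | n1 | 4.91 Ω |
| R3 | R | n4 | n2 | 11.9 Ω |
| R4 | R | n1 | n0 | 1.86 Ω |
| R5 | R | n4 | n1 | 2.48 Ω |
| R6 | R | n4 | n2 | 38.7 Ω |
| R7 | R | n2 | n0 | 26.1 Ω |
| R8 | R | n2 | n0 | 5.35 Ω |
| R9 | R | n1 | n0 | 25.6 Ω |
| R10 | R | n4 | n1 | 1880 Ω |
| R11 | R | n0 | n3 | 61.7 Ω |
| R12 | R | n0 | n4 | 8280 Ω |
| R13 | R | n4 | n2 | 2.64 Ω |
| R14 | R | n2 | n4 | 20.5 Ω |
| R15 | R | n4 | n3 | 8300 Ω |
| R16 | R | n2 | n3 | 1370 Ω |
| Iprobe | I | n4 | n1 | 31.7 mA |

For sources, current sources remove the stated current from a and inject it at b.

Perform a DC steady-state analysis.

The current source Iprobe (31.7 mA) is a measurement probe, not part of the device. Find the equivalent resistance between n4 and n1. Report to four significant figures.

Element admittances at DC:
  Y(R1) = 0.02169 S between n1,n3
  Y(R2) = 0.2037 S between n0,n1
  Y(R3) = 0.08403 S between n4,n2
  Y(R4) = 0.5376 S between n1,n0
  Y(R5) = 0.4032 S between n4,n1
  Y(R6) = 0.02584 S between n4,n2
  Y(R7) = 0.03831 S between n2,n0
  Y(R8) = 0.1869 S between n2,n0
  Y(R9) = 0.03906 S between n1,n0
  Y(R10) = 0.0005319 S between n4,n1
  Y(R11) = 0.01621 S between n0,n3
  Y(R12) = 0.0001208 S between n0,n4
  Y(R13) = 0.3788 S between n4,n2
  Y(R14) = 0.04878 S between n2,n4
  Y(R15) = 0.0001205 S between n4,n3
  Y(R16) = 0.0007299 S between n2,n3
  Iprobe: injects 0.0317 A into n1 (from n4)
Assemble and solve the 4×4 MNA system:
  V(n1)=0.009903  V(n2)=-0.03463  V(n3)=0.004739  V(n4)=-0.04919

R_eq = 1.864 Ω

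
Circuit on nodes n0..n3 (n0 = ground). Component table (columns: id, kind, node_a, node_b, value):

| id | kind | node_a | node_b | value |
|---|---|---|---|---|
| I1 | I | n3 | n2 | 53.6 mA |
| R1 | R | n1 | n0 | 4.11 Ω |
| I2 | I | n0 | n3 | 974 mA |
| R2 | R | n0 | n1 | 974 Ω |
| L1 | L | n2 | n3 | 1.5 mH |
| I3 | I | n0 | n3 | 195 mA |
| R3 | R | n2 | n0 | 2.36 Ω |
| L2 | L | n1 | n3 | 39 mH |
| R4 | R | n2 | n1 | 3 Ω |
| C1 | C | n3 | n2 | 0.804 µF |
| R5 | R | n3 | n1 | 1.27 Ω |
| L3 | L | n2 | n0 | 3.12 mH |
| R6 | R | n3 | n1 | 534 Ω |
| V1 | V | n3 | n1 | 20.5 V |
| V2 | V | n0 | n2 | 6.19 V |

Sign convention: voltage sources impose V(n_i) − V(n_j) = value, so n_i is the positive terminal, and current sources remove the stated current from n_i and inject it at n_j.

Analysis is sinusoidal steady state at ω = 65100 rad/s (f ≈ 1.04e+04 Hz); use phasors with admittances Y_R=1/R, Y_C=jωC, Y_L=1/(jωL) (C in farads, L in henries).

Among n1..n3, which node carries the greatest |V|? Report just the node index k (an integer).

Element admittances at ω=65100 rad/s:
  I1: injects 0.0536 A into n2 (from n3)
  Y(R1) = 0.2433+0.000j S between n1,n0
  I2: injects 0.974 A into n3 (from n0)
  Y(R2) = 0.001027+0.000j S between n0,n1
  Y(L1) = 0.000-0.01024j S between n2,n3
  I3: injects 0.195 A into n3 (from n0)
  Y(R3) = 0.4237+0.000j S between n2,n0
  Y(L2) = 0.000-0.0003939j S between n1,n3
  Y(R4) = 0.3333+0.000j S between n2,n1
  Y(C1) = 0.000+0.05234j S between n3,n2
  Y(R5) = 0.7874+0.000j S between n3,n1
  Y(L3) = 0.000-0.004923j S between n2,n0
  Y(R6) = 0.001873+0.000j S between n3,n1
  V1: constraint V(n3)−V(n1) = 20.5
  V2: constraint V(n0)−V(n2) = 6.19
Assemble and solve the 5×5 MNA system:
  V(n1)=-1.773-1.816j  V(n2)=-6.190+0.000j  V(n3)=18.73-1.816j
  i(V1)=-15.14-1.041j  i(V2)=-4.225-0.4132j

3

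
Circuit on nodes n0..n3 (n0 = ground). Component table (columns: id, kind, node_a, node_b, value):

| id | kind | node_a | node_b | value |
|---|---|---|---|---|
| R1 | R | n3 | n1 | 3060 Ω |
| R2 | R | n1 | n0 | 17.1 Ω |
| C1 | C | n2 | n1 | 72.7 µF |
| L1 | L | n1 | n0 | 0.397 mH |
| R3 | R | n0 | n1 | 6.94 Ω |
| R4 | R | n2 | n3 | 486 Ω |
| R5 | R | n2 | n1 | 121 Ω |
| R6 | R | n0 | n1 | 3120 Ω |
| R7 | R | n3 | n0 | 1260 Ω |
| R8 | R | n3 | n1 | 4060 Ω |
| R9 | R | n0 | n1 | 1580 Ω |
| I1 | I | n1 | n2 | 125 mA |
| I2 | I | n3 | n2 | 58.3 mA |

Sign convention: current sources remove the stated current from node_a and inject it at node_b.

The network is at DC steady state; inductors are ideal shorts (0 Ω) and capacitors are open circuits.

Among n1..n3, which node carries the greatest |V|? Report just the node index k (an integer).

2

Apply KCL at each of the 3 non-ground nodes and solve the resulting linear system.
Node n1: branches {R1, R2, C1, L1, R3, R5, R6, R8, R9, I1} → V_1 = 0.000
Node n2: branches {C1, R4, R5, I1, I2} → V_2 = 16.32
Node n3: branches {R1, R4, R7, R8, I2} → V_3 = -7.219
Source currents: i(L1)=0.005730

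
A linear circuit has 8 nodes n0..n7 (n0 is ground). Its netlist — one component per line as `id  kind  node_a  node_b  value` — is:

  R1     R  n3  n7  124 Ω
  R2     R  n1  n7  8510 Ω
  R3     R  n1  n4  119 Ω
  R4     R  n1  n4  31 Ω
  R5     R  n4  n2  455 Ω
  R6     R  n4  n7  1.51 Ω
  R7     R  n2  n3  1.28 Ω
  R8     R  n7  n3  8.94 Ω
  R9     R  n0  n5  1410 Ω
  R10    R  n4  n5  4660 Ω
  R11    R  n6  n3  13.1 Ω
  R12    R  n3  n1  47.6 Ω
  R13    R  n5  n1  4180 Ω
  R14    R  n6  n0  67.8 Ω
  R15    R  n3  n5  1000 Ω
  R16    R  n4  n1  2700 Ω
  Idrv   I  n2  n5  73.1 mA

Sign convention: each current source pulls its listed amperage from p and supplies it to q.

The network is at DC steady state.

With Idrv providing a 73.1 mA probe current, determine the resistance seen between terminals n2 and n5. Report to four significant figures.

R_eq = 472.4 Ω

Apply KCL at each of the 7 non-ground nodes and solve the resulting linear system.
Node n1: branches {R2, R3, R4, R12, R13, R16} → V_1 = -1.666
Node n2: branches {R5, R7, Idrv} → V_2 = -1.962
Node n3: branches {R1, R7, R8, R11, R12, R15} → V_3 = -1.869
Node n4: branches {R3, R4, R5, R6, R10, R16} → V_4 = -1.762
Node n5: branches {R9, R10, R13, R15, Idrv} → V_5 = 32.57
Node n6: branches {R11, R14} → V_6 = -1.566
Node n7: branches {R1, R2, R6, R8} → V_7 = -1.778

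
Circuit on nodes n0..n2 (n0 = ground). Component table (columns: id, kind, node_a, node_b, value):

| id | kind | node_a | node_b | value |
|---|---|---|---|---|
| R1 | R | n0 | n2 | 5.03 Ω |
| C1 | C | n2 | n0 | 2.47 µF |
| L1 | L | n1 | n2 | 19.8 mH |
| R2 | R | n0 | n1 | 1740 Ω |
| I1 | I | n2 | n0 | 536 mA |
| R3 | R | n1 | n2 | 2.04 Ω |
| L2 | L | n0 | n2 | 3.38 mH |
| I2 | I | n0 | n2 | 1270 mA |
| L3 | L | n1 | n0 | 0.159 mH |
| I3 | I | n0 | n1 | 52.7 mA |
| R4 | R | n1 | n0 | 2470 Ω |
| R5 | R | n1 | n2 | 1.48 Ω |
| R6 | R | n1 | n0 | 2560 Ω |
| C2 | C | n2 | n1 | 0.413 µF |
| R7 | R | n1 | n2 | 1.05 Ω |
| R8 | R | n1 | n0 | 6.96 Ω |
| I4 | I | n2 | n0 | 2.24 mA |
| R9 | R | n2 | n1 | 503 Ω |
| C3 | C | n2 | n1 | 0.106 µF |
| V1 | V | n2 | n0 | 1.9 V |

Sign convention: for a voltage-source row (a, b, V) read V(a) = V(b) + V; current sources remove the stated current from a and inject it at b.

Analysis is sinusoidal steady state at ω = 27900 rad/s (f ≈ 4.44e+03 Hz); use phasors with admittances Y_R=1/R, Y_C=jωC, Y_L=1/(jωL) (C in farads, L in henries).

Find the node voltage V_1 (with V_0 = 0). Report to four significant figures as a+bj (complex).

1.785+0.1783j V

MNA unknowns: 2 node voltages V₁..V_2 plus 1 source current (V1)
R1: Y=0.1988+0.000j on G[0,2]
C1: Y=0.000+0.06891j on G[2,0]
L1: Y=0.000-0.001810j on G[1,2]
R2: Y=0.0005747+0.000j on G[0,1]
I1: z[2]−=0.536, z[0]+=0.536
R3: Y=0.4902+0.000j on G[1,2]
L2: Y=0.000-0.01060j on G[0,2]
I2: z[0]−=1.27, z[2]+=1.27
L3: Y=0.000-0.2254j on G[1,0]
I3: z[0]−=0.0527, z[1]+=0.0527
R4: Y=0.0004049+0.000j on G[1,0]
R5: Y=0.6757+0.000j on G[1,2]
R6: Y=0.0003906+0.000j on G[1,0]
C2: Y=0.000+0.01152j on G[2,1]
R7: Y=0.9524+0.000j on G[1,2]
R8: Y=0.1437+0.000j on G[1,0]
I4: z[2]−=0.00224, z[0]+=0.00224
R9: Y=0.001988+0.000j on G[2,1]
C3: Y=0.000+0.002957j on G[2,1]
V1: row V2−V0=1.9, i_V1 at 2,0
solve → V1=1.785+0.1783j, V2=1.900+0.000j
aux → i_V1=0.1077+0.2657j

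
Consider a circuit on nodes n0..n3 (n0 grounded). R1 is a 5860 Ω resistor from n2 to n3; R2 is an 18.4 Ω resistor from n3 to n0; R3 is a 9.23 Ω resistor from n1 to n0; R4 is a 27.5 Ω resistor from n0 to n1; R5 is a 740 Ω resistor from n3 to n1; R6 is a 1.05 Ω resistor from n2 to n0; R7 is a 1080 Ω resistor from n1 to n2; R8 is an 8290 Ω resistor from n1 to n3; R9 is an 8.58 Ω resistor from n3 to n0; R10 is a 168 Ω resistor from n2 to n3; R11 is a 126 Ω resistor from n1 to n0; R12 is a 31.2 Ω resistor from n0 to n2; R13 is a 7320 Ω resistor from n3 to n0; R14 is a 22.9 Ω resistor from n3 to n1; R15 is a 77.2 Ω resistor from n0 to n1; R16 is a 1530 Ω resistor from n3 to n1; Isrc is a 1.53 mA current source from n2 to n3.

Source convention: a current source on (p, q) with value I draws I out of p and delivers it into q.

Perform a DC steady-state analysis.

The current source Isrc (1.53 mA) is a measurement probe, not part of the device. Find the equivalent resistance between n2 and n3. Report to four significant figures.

Element admittances at DC:
  Y(R1) = 0.0001706 S between n2,n3
  Y(R2) = 0.05435 S between n3,n0
  Y(R3) = 0.1083 S between n1,n0
  Y(R4) = 0.03636 S between n0,n1
  Y(R5) = 0.001351 S between n3,n1
  Y(R6) = 0.9524 S between n2,n0
  Y(R7) = 0.0009259 S between n1,n2
  Y(R8) = 0.0001206 S between n1,n3
  Y(R9) = 0.1166 S between n3,n0
  Y(R10) = 0.005952 S between n2,n3
  Y(R11) = 0.007937 S between n1,n0
  Y(R12) = 0.03205 S between n0,n2
  Y(R13) = 0.0001366 S between n3,n0
  Y(R14) = 0.04367 S between n3,n1
  Y(R15) = 0.01295 S between n0,n1
  Y(R16) = 0.0006536 S between n3,n1
  Isrc: injects 0.00153 A into n3 (from n2)
Assemble and solve the 3×3 MNA system:
  V(n1)=0.001533  V(n2)=-0.001498  V(n3)=0.007136

R_eq = 5.643 Ω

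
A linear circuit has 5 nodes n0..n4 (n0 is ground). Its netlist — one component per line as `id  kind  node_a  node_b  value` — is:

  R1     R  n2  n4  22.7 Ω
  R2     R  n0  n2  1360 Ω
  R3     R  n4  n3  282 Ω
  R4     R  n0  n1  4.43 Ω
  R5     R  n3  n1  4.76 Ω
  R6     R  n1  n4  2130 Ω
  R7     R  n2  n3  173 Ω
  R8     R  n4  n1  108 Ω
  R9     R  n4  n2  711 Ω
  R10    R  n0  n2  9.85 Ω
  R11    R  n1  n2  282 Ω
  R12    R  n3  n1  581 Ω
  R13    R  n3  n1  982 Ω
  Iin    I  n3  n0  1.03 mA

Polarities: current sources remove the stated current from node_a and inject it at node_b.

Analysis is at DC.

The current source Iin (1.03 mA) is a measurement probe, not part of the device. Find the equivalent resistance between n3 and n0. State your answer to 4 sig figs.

Element admittances at DC:
  Y(R1) = 0.04405 S between n2,n4
  Y(R2) = 0.0007353 S between n0,n2
  Y(R3) = 0.003546 S between n4,n3
  Y(R4) = 0.2257 S between n0,n1
  Y(R5) = 0.2101 S between n3,n1
  Y(R6) = 0.0004695 S between n1,n4
  Y(R7) = 0.005780 S between n2,n3
  Y(R8) = 0.009259 S between n4,n1
  Y(R9) = 0.001406 S between n4,n2
  Y(R10) = 0.1015 S between n0,n2
  Y(R11) = 0.003546 S between n1,n2
  Y(R12) = 0.001721 S between n3,n1
  Y(R13) = 0.001018 S between n3,n1
  Iin: injects 0.00103 A into n0 (from n3)
Assemble and solve the 4×4 MNA system:
  V(n1)=-0.004119  V(n2)=-0.0009788  V(n3)=-0.008640  V(n4)=-0.001962

R_eq = 8.388 Ω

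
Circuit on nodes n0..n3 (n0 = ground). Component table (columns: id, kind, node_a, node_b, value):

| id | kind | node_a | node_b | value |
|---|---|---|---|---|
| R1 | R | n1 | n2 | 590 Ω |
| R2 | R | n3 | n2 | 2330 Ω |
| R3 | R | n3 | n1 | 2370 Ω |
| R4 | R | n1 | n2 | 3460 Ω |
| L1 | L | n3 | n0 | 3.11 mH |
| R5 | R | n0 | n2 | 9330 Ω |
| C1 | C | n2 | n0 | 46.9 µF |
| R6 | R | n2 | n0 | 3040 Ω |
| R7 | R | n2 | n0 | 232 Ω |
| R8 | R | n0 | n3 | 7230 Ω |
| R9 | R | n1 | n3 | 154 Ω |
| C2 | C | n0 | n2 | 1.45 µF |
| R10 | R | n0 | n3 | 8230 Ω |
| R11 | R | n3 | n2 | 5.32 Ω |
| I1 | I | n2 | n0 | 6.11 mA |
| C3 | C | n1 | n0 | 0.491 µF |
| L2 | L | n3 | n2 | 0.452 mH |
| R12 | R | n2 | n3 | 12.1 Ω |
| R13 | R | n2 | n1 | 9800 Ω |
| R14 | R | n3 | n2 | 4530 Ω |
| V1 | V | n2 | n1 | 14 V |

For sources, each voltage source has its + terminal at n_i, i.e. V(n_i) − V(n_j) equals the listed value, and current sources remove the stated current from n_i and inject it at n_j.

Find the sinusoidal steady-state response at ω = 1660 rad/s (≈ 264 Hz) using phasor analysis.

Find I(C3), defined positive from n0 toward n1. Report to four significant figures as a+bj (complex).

Apply KCL at each of the 3 non-ground nodes and solve the resulting linear system.
Node n1: branches {R1, R3, R4, R9, C3, R13, V1} → V_1 = -14.10+0.07517j
Node n2: branches {R1, R2, R4, R5, C1, R6, R7, C2, R11, I1, L2, R12, R13, R14, V1} → V_2 = -0.09637+0.07517j
Node n3: branches {R2, R3, L1, R8, R9, R10, R11, L2, R12, R14} → V_3 = -0.09740+0.002414j
Source currents: i(V1)=-0.1261-0.01099j

6.127e-05+0.01149j A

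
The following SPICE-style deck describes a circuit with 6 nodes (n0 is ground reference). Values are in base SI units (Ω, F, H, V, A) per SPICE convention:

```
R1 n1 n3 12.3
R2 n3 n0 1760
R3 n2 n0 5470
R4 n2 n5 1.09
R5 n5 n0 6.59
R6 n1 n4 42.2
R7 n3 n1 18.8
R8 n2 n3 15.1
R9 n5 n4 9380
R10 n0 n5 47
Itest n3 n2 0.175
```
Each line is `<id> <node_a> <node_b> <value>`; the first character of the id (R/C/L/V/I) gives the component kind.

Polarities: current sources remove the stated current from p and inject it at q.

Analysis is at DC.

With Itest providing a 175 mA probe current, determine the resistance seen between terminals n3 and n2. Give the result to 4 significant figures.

MNA unknowns: 5 node voltages V₁..V_5
R1: Y=0.08130 on G[1,3]
R2: Y=0.0005682 on G[3,0]
R3: Y=0.0001828 on G[2,0]
R4: Y=0.9174 on G[2,5]
R5: Y=0.1517 on G[5,0]
R6: Y=0.02370 on G[1,4]
R7: Y=0.05319 on G[3,1]
R8: Y=0.06623 on G[2,3]
R9: Y=0.0001066 on G[5,4]
R10: Y=0.02128 on G[0,5]
Itest: z[3]−=0.175, z[2]+=0.175
solve → V1=-2.603, V2=0.01046, V3=-2.606, V4=-2.592, V5=0.008545

R_eq = 14.95 Ω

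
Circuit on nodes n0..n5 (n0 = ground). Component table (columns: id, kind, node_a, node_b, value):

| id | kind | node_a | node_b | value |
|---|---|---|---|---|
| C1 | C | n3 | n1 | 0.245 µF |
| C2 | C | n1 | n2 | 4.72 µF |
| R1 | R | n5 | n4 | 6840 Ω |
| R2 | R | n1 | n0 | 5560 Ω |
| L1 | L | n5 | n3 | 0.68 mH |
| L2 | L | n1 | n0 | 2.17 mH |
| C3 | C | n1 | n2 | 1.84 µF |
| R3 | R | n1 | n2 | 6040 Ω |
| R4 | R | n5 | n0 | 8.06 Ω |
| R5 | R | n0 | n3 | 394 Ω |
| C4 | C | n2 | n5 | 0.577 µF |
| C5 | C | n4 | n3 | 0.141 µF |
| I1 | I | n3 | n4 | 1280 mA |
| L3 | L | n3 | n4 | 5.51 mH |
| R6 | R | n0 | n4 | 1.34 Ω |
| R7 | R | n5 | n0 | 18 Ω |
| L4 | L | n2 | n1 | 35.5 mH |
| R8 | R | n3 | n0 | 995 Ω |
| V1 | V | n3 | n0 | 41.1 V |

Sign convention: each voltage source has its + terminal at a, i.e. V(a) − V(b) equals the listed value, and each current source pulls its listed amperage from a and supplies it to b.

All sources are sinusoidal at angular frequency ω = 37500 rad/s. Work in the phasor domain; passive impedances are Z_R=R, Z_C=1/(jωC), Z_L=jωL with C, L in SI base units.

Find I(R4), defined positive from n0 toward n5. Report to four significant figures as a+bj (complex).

Element admittances at ω=37500 rad/s:
  Y(C1) = 0.000+0.009187j S between n3,n1
  Y(C2) = 0.000+0.1770j S between n1,n2
  Y(R1) = 0.0001462+0.000j S between n5,n4
  Y(R2) = 0.0001799+0.000j S between n1,n0
  Y(L1) = 0.000-0.03922j S between n5,n3
  Y(L2) = 0.000-0.01229j S between n1,n0
  Y(C3) = 0.000+0.06900j S between n1,n2
  Y(R3) = 0.0001656+0.000j S between n1,n2
  Y(R4) = 0.1241+0.000j S between n5,n0
  Y(R5) = 0.002538+0.000j S between n0,n3
  Y(C4) = 0.000+0.02164j S between n2,n5
  Y(C5) = 0.000+0.005288j S between n4,n3
  I1: injects 1.28 A into n4 (from n3)
  Y(L3) = 0.000-0.004840j S between n3,n4
  Y(R6) = 0.7463+0.000j S between n0,n4
  Y(R7) = 0.05556+0.000j S between n5,n0
  Y(L4) = 0.000-0.0007512j S between n2,n1
  Y(R8) = 0.001005+0.000j S between n3,n0
  V1: constraint V(n3)−V(n0) = 41.1
Assemble and solve the 6×6 MNA system:
  V(n1)=24.28-6.997j  V(n2)=22.42-6.928j  V(n3)=41.10+0.000j  V(n4)=1.715+0.02243j  V(n5)=1.434-6.126j
  i(V1)=-1.602+1.383j

-0.1779+0.7601j A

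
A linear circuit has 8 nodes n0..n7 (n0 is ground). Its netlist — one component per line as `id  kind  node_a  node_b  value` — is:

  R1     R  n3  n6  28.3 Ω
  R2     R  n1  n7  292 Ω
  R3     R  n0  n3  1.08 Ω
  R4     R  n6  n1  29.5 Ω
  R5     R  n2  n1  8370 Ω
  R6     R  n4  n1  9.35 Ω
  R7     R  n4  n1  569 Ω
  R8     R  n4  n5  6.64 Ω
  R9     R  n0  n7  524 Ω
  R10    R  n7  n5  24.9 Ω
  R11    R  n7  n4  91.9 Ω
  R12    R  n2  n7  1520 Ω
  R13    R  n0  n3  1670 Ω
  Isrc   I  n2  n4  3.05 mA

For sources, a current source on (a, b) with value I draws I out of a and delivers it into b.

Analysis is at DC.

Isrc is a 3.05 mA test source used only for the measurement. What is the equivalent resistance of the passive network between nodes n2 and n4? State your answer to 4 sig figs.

R_eq = 1302. Ω

MNA unknowns: 7 node voltages V₁..V_7
R1: Y=0.03534 on G[3,6]
R2: Y=0.003425 on G[1,7]
R3: Y=0.9259 on G[0,3]
R4: Y=0.03390 on G[6,1]
R5: Y=0.0001195 on G[2,1]
R6: Y=0.1070 on G[4,1]
R7: Y=0.001757 on G[4,1]
R8: Y=0.1506 on G[4,5]
R9: Y=0.001908 on G[0,7]
R10: Y=0.04016 on G[7,5]
R11: Y=0.01088 on G[7,4]
R12: Y=0.0006579 on G[2,7]
R13: Y=0.0005988 on G[0,3]
Isrc: z[2]−=0.00305, z[4]+=0.00305
solve → V1=0.004855, V2=-3.959, V3=8.900e-05, V4=0.01148, V5=-2.995e-05, V6=0.002423, V7=-0.04321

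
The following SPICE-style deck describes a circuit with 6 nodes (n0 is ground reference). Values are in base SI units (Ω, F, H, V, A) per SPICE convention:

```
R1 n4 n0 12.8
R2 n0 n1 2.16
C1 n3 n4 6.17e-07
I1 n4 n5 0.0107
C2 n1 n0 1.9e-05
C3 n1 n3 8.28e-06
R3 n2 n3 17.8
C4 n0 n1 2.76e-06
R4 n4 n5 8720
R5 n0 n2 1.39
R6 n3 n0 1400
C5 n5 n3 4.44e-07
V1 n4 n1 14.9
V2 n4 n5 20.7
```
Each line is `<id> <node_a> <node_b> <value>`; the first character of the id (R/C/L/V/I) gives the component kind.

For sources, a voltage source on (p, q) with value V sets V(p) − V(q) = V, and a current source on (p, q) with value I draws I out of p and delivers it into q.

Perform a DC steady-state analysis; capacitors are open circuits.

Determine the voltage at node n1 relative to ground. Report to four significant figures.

MNA unknowns: 5 node voltages V₁..V_5 plus 2 source currents (V1, V2)
R1: Y=0.07812 on G[4,0]
R2: Y=0.4630 on G[0,1]
C1: Y=0.000 on G[3,4]
I1: z[4]−=0.0107, z[5]+=0.0107
C2: Y=0.000 on G[1,0]
C3: Y=0.000 on G[1,3]
R3: Y=0.05618 on G[2,3]
C4: Y=0.000 on G[0,1]
R4: Y=0.0001147 on G[4,5]
R5: Y=0.7194 on G[0,2]
R6: Y=0.0007143 on G[3,0]
C5: Y=0.000 on G[5,3]
V1: row V4−V1=14.9, i_V1 at 4,1
V2: row V4−V5=20.7, i_V2 at 4,5
solve → V1=-2.151, V2=0.000, V3=0.000, V4=12.75, V5=-7.951
aux → i_V1=-0.9960, i_V2=-0.01307

-2.151 V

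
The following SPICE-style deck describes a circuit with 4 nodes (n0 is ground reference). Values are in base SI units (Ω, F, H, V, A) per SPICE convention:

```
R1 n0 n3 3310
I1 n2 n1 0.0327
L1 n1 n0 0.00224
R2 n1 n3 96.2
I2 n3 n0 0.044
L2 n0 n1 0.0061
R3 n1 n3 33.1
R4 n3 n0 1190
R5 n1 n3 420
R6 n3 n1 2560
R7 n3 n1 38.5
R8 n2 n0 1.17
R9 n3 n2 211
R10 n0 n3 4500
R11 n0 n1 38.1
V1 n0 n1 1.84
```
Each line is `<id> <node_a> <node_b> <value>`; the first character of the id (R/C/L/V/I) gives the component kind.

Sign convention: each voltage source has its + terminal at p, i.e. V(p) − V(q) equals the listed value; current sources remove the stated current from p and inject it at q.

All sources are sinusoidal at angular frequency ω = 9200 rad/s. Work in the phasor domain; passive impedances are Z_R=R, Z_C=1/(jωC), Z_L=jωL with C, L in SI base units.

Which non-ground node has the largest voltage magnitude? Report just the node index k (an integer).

3

Element admittances at ω=9200 rad/s:
  Y(R1) = 0.0003021+0.000j S between n0,n3
  I1: injects 0.0327 A into n1 (from n2)
  Y(L1) = 0.000-0.04852j S between n1,n0
  Y(R2) = 0.01040+0.000j S between n1,n3
  I2: injects 0.044 A into n0 (from n3)
  Y(L2) = 0.000-0.01782j S between n0,n1
  Y(R3) = 0.03021+0.000j S between n1,n3
  Y(R4) = 0.0008403+0.000j S between n3,n0
  Y(R5) = 0.002381+0.000j S between n1,n3
  Y(R6) = 0.0003906+0.000j S between n3,n1
  Y(R7) = 0.02597+0.000j S between n3,n1
  Y(R8) = 0.8547+0.000j S between n2,n0
  Y(R9) = 0.004739+0.000j S between n3,n2
  Y(R10) = 0.0002222+0.000j S between n0,n3
  Y(R11) = 0.02625+0.000j S between n0,n1
  V1: constraint V(n0)−V(n1) = 1.84
Assemble and solve the 4×4 MNA system:
  V(n1)=-1.840+0.000j  V(n2)=-0.05061+0.000j  V(n3)=-2.277+0.000j
  i(V1)=-0.05066+0.1221j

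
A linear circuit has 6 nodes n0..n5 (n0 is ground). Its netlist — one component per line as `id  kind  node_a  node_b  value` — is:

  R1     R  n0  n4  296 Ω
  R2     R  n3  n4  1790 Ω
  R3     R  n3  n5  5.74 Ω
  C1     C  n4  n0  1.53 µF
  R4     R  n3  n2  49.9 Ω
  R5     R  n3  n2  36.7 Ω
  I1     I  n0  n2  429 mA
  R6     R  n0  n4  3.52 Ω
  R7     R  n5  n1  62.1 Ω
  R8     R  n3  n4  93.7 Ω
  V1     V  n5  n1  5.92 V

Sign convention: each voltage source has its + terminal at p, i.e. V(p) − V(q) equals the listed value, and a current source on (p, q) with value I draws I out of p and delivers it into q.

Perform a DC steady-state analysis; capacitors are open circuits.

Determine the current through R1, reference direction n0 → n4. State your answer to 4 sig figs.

MNA unknowns: 5 node voltages V₁..V_5 plus 1 source current (V1)
R1: Y=0.003378 on G[0,4]
R2: Y=0.0005587 on G[3,4]
R3: Y=0.1742 on G[3,5]
C1: Y=0.000 on G[4,0]
R4: Y=0.02004 on G[3,2]
R5: Y=0.02725 on G[3,2]
I1: z[0]−=0.429, z[2]+=0.429
R6: Y=0.2841 on G[0,4]
R7: Y=0.01610 on G[5,1]
R8: Y=0.01067 on G[3,4]
V1: row V5−V1=5.92, i_V1 at 5,1
solve → V1=33.77, V2=48.76, V3=39.69, V4=1.492, V5=39.69
aux → i_V1=-0.09533

-0.005042 A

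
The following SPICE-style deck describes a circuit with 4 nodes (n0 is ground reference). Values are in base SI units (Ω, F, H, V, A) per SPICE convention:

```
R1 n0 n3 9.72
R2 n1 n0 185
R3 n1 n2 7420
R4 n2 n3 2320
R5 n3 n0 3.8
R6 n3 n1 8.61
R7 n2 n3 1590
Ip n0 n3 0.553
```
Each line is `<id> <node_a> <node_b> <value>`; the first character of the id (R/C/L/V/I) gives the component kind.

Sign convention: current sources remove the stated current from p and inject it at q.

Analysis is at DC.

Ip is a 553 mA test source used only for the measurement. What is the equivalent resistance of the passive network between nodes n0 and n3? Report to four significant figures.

R_eq = 2.694 Ω

Element admittances at DC:
  Y(R1) = 0.1029 S between n0,n3
  Y(R2) = 0.005405 S between n1,n0
  Y(R3) = 0.0001348 S between n1,n2
  Y(R4) = 0.0004310 S between n2,n3
  Y(R5) = 0.2632 S between n3,n0
  Y(R6) = 0.1161 S between n3,n1
  Y(R7) = 0.0006289 S between n2,n3
  Ip: injects 0.553 A into n3 (from n0)
Assemble and solve the 3×3 MNA system:
  V(n1)=1.424  V(n2)=1.482  V(n3)=1.490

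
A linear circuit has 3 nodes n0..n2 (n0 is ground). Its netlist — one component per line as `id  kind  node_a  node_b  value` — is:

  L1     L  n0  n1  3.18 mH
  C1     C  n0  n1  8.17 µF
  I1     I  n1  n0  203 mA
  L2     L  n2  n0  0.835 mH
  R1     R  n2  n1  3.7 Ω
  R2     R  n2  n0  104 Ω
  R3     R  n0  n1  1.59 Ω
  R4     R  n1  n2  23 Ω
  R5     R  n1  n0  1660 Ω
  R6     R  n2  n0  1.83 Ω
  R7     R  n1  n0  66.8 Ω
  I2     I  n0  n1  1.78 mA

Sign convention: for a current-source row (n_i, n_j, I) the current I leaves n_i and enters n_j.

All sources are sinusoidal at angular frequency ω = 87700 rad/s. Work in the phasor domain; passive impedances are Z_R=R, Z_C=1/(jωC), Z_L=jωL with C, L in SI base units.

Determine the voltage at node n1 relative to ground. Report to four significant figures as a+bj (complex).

-0.1394+0.1173j V

Apply KCL at each of the 2 non-ground nodes and solve the resulting linear system.
Node n1: branches {L1, C1, I1, R1, R3, R4, R5, R7, I2} → V_1 = -0.1394+0.1173j
Node n2: branches {L2, R1, R2, R4, R6} → V_2 = -0.05093+0.04151j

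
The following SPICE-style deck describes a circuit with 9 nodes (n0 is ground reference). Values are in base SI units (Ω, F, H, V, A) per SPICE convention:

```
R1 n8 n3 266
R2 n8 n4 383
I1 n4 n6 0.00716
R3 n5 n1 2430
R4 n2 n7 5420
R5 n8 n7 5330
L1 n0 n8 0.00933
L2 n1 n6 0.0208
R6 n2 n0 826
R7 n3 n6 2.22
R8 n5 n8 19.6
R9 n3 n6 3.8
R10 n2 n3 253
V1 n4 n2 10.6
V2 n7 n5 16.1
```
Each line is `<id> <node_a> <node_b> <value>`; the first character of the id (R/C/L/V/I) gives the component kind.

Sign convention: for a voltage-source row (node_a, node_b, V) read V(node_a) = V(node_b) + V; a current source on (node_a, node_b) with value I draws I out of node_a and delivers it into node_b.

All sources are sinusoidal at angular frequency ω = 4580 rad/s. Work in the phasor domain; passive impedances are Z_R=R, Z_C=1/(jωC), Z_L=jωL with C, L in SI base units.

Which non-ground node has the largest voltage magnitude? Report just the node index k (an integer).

7

Element admittances at ω=4580 rad/s:
  Y(R1) = 0.003759+0.000j S between n8,n3
  Y(R2) = 0.002611+0.000j S between n8,n4
  I1: injects 0.00716 A into n6 (from n4)
  Y(R3) = 0.0004115+0.000j S between n5,n1
  Y(R4) = 0.0001845+0.000j S between n2,n7
  Y(R5) = 0.0001876+0.000j S between n8,n7
  Y(L1) = 0.000-0.02340j S between n0,n8
  Y(L2) = 0.000-0.01050j S between n1,n6
  Y(R6) = 0.001211+0.000j S between n2,n0
  Y(R7) = 0.4505+0.000j S between n3,n6
  Y(R8) = 0.05102+0.000j S between n5,n8
  Y(R9) = 0.2632+0.000j S between n3,n6
  Y(R10) = 0.003953+0.000j S between n2,n3
  V1: constraint V(n4)−V(n2) = 10.6
  V2: constraint V(n7)−V(n5) = 16.1
Assemble and solve the 10×10 MNA system:
  V(n1)=-1.399+0.2659j  V(n2)=-4.704+0.1929j  V(n3)=-1.410+0.2163j  V(n4)=5.896+0.1929j  V(n5)=-0.1336+0.2434j  V(n6)=-1.399+0.2163j  V(n7)=15.97+0.2434j  V(n8)=0.009979+0.2434j
  i(V1)=-0.02253+0.0001317j  i(V2)=-0.006807-9.309e-06j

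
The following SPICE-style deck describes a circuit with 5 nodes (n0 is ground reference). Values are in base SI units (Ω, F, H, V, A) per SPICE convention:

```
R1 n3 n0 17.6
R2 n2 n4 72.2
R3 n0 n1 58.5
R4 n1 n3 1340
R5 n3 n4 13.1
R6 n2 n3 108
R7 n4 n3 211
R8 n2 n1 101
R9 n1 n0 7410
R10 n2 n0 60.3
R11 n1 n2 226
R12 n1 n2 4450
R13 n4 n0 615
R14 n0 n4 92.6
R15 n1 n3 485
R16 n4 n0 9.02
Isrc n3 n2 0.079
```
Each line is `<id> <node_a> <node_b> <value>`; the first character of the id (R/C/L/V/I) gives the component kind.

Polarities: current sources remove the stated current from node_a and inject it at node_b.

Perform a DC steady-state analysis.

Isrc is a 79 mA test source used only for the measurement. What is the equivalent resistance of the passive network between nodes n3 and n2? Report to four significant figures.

MNA unknowns: 4 node voltages V₁..V_4
R1: Y=0.05682 on G[3,0]
R2: Y=0.01385 on G[2,4]
R3: Y=0.01709 on G[0,1]
R4: Y=0.0007463 on G[1,3]
R5: Y=0.07634 on G[3,4]
R6: Y=0.009259 on G[2,3]
R7: Y=0.004739 on G[4,3]
R8: Y=0.009901 on G[2,1]
R9: Y=0.0001350 on G[1,0]
R10: Y=0.01658 on G[2,0]
R11: Y=0.004425 on G[1,2]
R12: Y=0.0002247 on G[1,2]
R13: Y=0.001626 on G[4,0]
R14: Y=0.01080 on G[0,4]
R15: Y=0.002062 on G[1,3]
R16: Y=0.1109 on G[4,0]
Isrc: z[3]−=0.079, z[2]+=0.079
solve → V1=0.6017, V2=1.520, V3=-0.4625, V4=-0.07537

R_eq = 25.09 Ω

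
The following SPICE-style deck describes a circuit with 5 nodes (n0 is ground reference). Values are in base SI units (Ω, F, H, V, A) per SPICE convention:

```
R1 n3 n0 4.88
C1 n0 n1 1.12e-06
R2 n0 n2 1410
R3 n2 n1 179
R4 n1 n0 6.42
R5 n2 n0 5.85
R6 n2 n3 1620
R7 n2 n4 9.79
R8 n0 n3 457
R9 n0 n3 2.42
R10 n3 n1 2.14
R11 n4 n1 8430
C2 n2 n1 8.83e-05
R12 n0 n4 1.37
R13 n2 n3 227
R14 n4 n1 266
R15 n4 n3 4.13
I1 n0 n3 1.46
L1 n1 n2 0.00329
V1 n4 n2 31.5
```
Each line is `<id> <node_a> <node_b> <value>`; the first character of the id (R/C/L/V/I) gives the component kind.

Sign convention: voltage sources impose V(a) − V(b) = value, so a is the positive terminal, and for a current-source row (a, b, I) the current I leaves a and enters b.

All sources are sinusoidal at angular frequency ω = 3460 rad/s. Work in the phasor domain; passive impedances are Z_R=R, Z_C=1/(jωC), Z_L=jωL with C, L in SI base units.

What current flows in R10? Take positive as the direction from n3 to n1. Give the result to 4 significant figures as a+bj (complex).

2.180+2.961j A

Apply KCL at each of the 4 non-ground nodes and solve the resulting linear system.
Node n1: branches {C1, R3, R4, R10, R11, C2, R14, L1} → V_1 = -3.560-8.824j
Node n2: branches {R2, R3, R5, R6, R7, C2, R13, L1, V1} → V_2 = -24.07+3.251j
Node n3: branches {R1, R6, R8, R9, R10, R13, R15, I1} → V_3 = 1.105-2.487j
Node n4: branches {R7, R11, R12, R14, R15, V1} → V_4 = 7.433+3.251j
Source currents: i(V1)=-10.22-3.809j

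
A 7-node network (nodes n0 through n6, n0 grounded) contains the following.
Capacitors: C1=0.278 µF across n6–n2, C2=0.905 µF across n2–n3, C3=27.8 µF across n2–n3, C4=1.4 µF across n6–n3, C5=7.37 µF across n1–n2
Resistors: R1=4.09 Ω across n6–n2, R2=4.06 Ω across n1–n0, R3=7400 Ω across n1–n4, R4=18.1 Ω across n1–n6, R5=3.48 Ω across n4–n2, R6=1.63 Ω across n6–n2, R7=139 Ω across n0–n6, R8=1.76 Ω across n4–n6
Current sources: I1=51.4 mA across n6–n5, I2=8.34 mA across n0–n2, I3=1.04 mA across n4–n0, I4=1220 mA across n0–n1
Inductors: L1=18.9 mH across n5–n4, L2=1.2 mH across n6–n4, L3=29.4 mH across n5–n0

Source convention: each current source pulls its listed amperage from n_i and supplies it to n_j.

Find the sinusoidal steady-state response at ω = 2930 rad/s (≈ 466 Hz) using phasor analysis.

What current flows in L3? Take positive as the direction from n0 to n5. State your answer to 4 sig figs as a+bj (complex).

Element admittances at ω=2930 rad/s:
  Y(C1) = 0.000+0.0008145j S between n6,n2
  Y(R1) = 0.2445+0.000j S between n6,n2
  Y(R2) = 0.2463+0.000j S between n1,n0
  I1: injects 0.0514 A into n5 (from n6)
  Y(R3) = 0.0001351+0.000j S between n1,n4
  Y(L1) = 0.000-0.01806j S between n5,n4
  Y(L2) = 0.000-0.2844j S between n6,n4
  Y(C2) = 0.000+0.002652j S between n2,n3
  Y(R4) = 0.05525+0.000j S between n1,n6
  Y(R5) = 0.2874+0.000j S between n4,n2
  Y(R6) = 0.6135+0.000j S between n6,n2
  Y(C3) = 0.000+0.08145j S between n2,n3
  Y(C4) = 0.000+0.004102j S between n6,n3
  I2: injects 0.00834 A into n2 (from n0)
  Y(C5) = 0.000+0.02159j S between n1,n2
  Y(L3) = 0.000-0.01161j S between n5,n0
  Y(R7) = 0.007194+0.000j S between n0,n6
  Y(R8) = 0.5682+0.000j S between n4,n6
  I3: injects 0.00104 A into n0 (from n4)
  I4: injects 1.22 A into n1 (from n0)
Assemble and solve the 6×6 MNA system:
  V(n1)=4.757+0.09752j  V(n2)=4.175+0.7810j  V(n3)=4.174+0.7799j  V(n4)=4.171+0.8069j  V(n5)=2.539+2.224j  V(n6)=4.150+0.7578j

-0.02581+0.02947j A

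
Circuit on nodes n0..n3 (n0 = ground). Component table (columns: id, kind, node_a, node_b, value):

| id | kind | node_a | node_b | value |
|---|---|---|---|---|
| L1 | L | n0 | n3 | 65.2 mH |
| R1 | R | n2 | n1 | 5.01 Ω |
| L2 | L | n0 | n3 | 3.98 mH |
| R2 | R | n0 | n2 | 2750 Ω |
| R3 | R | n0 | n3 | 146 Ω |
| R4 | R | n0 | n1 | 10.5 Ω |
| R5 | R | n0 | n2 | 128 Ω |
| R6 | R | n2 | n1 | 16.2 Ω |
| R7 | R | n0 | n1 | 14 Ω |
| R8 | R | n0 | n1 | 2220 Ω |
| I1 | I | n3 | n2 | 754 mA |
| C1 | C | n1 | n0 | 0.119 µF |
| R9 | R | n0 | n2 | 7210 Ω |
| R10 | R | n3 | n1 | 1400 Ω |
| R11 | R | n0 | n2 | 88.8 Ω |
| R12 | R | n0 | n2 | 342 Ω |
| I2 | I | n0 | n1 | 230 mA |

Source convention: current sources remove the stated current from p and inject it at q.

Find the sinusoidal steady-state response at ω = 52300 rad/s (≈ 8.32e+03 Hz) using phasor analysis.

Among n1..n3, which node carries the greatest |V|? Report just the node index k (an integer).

Apply KCL at each of the 3 non-ground nodes and solve the resulting linear system.
Node n1: branches {R1, R4, R6, R7, R8, C1, R10, I2} → V_1 = 4.633-0.3272j
Node n2: branches {R1, R2, R5, R6, I1, R9, R11, R12} → V_2 = 6.922-0.3013j
Node n3: branches {L1, L2, R3, I1, R10} → V_3 = -68.24-46.02j

3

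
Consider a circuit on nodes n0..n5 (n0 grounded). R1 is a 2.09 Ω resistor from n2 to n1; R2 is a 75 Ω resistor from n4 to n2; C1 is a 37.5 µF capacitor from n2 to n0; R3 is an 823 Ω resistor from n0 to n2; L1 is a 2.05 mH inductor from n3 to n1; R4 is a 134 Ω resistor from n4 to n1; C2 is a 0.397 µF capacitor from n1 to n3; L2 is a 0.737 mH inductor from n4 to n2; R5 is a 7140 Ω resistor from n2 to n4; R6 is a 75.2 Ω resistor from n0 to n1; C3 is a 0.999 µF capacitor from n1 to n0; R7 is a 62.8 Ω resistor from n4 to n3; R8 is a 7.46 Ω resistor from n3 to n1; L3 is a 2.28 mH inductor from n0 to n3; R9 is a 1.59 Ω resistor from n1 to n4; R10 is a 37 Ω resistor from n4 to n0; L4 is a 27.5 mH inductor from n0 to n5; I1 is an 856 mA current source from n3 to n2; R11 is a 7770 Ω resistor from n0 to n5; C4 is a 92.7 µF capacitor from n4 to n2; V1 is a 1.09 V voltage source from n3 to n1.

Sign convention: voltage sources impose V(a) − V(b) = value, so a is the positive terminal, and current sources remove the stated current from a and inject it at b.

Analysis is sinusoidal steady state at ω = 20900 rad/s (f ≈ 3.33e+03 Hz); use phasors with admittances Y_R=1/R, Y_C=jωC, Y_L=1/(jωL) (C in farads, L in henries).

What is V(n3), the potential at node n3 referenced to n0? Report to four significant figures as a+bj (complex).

0.3244+0.1496j V

Element admittances at ω=20900 rad/s:
  Y(R1) = 0.4785+0.000j S between n2,n1
  Y(R2) = 0.01333+0.000j S between n4,n2
  Y(C1) = 0.000+0.7837j S between n2,n0
  Y(R3) = 0.001215+0.000j S between n0,n2
  Y(L1) = 0.000-0.02334j S between n3,n1
  Y(R4) = 0.007463+0.000j S between n4,n1
  Y(C2) = 0.000+0.008297j S between n1,n3
  Y(L2) = 0.000-0.06492j S between n4,n2
  Y(R5) = 0.0001401+0.000j S between n2,n4
  Y(R6) = 0.01330+0.000j S between n0,n1
  Y(C3) = 0.000+0.02088j S between n1,n0
  Y(R7) = 0.01592+0.000j S between n4,n3
  Y(R8) = 0.1340+0.000j S between n3,n1
  Y(L3) = 0.000-0.02099j S between n0,n3
  Y(R9) = 0.6289+0.000j S between n1,n4
  Y(R10) = 0.02703+0.000j S between n4,n0
  Y(L4) = 0.000-0.001740j S between n0,n5
  I1: injects 0.856 A into n2 (from n3)
  Y(R11) = 0.0001287+0.000j S between n0,n5
  Y(C4) = 0.000+1.937j S between n4,n2
  V1: constraint V(n3)−V(n1) = 1.09
Assemble and solve the 6×6 MNA system:
  V(n1)=-0.7656+0.1496j  V(n2)=0.01838-0.01354j  V(n3)=0.3244+0.1496j  V(n4)=-0.01742+0.2373j  V(n5)=0.000+0.000j
  i(V1)=-1.011+0.02460j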